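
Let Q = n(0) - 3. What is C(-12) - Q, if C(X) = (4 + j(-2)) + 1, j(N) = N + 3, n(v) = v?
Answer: 9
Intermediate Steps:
j(N) = 3 + N
C(X) = 6 (C(X) = (4 + (3 - 2)) + 1 = (4 + 1) + 1 = 5 + 1 = 6)
Q = -3 (Q = 0 - 3 = -3)
C(-12) - Q = 6 - 1*(-3) = 6 + 3 = 9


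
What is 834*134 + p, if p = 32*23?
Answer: 112492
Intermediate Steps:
p = 736
834*134 + p = 834*134 + 736 = 111756 + 736 = 112492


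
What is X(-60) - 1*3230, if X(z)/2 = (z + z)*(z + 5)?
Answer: 9970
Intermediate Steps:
X(z) = 4*z*(5 + z) (X(z) = 2*((z + z)*(z + 5)) = 2*((2*z)*(5 + z)) = 2*(2*z*(5 + z)) = 4*z*(5 + z))
X(-60) - 1*3230 = 4*(-60)*(5 - 60) - 1*3230 = 4*(-60)*(-55) - 3230 = 13200 - 3230 = 9970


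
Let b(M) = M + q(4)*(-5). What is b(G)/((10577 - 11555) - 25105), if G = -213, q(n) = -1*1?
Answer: 208/26083 ≈ 0.0079745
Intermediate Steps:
q(n) = -1
b(M) = 5 + M (b(M) = M - 1*(-5) = M + 5 = 5 + M)
b(G)/((10577 - 11555) - 25105) = (5 - 213)/((10577 - 11555) - 25105) = -208/(-978 - 25105) = -208/(-26083) = -208*(-1/26083) = 208/26083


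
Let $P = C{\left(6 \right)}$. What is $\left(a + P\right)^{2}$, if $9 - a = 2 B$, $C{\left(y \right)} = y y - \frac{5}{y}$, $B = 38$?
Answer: $\frac{36481}{36} \approx 1013.4$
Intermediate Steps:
$C{\left(y \right)} = y^{2} - \frac{5}{y}$
$P = \frac{211}{6}$ ($P = \frac{-5 + 6^{3}}{6} = \frac{-5 + 216}{6} = \frac{1}{6} \cdot 211 = \frac{211}{6} \approx 35.167$)
$a = -67$ ($a = 9 - 2 \cdot 38 = 9 - 76 = -67$)
$\left(a + P\right)^{2} = \left(-67 + \frac{211}{6}\right)^{2} = \left(- \frac{191}{6}\right)^{2} = \frac{36481}{36}$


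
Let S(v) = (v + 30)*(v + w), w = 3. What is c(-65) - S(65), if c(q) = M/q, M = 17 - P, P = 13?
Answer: -419904/65 ≈ -6460.1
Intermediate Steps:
S(v) = (3 + v)*(30 + v) (S(v) = (v + 30)*(v + 3) = (30 + v)*(3 + v) = (3 + v)*(30 + v))
M = 4 (M = 17 - 1*13 = 17 - 13 = 4)
c(q) = 4/q
c(-65) - S(65) = 4/(-65) - (90 + 65² + 33*65) = 4*(-1/65) - (90 + 4225 + 2145) = -4/65 - 1*6460 = -4/65 - 6460 = -419904/65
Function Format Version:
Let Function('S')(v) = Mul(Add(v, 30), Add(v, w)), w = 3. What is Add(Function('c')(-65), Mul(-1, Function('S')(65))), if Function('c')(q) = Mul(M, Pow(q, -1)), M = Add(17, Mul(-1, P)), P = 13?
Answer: Rational(-419904, 65) ≈ -6460.1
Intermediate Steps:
Function('S')(v) = Mul(Add(3, v), Add(30, v)) (Function('S')(v) = Mul(Add(v, 30), Add(v, 3)) = Mul(Add(30, v), Add(3, v)) = Mul(Add(3, v), Add(30, v)))
M = 4 (M = Add(17, Mul(-1, 13)) = Add(17, -13) = 4)
Function('c')(q) = Mul(4, Pow(q, -1))
Add(Function('c')(-65), Mul(-1, Function('S')(65))) = Add(Mul(4, Pow(-65, -1)), Mul(-1, Add(90, Pow(65, 2), Mul(33, 65)))) = Add(Mul(4, Rational(-1, 65)), Mul(-1, Add(90, 4225, 2145))) = Add(Rational(-4, 65), Mul(-1, 6460)) = Add(Rational(-4, 65), -6460) = Rational(-419904, 65)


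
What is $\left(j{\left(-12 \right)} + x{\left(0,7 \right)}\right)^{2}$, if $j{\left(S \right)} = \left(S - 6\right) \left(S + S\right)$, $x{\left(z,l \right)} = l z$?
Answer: $186624$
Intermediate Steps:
$j{\left(S \right)} = 2 S \left(-6 + S\right)$ ($j{\left(S \right)} = \left(-6 + S\right) 2 S = 2 S \left(-6 + S\right)$)
$\left(j{\left(-12 \right)} + x{\left(0,7 \right)}\right)^{2} = \left(2 \left(-12\right) \left(-6 - 12\right) + 7 \cdot 0\right)^{2} = \left(2 \left(-12\right) \left(-18\right) + 0\right)^{2} = \left(432 + 0\right)^{2} = 432^{2} = 186624$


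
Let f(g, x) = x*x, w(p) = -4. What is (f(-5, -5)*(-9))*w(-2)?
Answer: 900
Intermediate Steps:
f(g, x) = x**2
(f(-5, -5)*(-9))*w(-2) = ((-5)**2*(-9))*(-4) = (25*(-9))*(-4) = -225*(-4) = 900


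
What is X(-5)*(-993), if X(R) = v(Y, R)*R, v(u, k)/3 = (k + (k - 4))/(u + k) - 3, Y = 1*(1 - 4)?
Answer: -74475/4 ≈ -18619.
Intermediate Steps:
Y = -3 (Y = 1*(-3) = -3)
v(u, k) = -9 + 3*(-4 + 2*k)/(k + u) (v(u, k) = 3*((k + (k - 4))/(u + k) - 3) = 3*((k + (-4 + k))/(k + u) - 3) = 3*((-4 + 2*k)/(k + u) - 3) = 3*(-3 + (-4 + 2*k)/(k + u)) = -9 + 3*(-4 + 2*k)/(k + u))
X(R) = 3*R*(5 - R)/(-3 + R) (X(R) = (3*(-4 - R - 3*(-3))/(R - 3))*R = (3*(-4 - R + 9)/(-3 + R))*R = (3*(5 - R)/(-3 + R))*R = 3*R*(5 - R)/(-3 + R))
X(-5)*(-993) = (3*(-5)*(5 - 1*(-5))/(-3 - 5))*(-993) = (3*(-5)*(5 + 5)/(-8))*(-993) = (3*(-5)*(-⅛)*10)*(-993) = (75/4)*(-993) = -74475/4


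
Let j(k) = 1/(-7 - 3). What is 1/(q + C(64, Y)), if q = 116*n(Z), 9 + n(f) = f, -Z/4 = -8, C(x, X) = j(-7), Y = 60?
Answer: 10/26679 ≈ 0.00037483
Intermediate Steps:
j(k) = -1/10 (j(k) = 1/(-10) = -1/10)
C(x, X) = -1/10
Z = 32 (Z = -4*(-8) = 32)
n(f) = -9 + f
q = 2668 (q = 116*(-9 + 32) = 116*23 = 2668)
1/(q + C(64, Y)) = 1/(2668 - 1/10) = 1/(26679/10) = 10/26679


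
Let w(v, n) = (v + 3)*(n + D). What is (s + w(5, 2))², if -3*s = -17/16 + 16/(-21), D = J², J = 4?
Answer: 21247435225/1016064 ≈ 20912.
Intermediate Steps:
D = 16 (D = 4² = 16)
s = 613/1008 (s = -(-17/16 + 16/(-21))/3 = -(-17*1/16 + 16*(-1/21))/3 = -(-17/16 - 16/21)/3 = -⅓*(-613/336) = 613/1008 ≈ 0.60814)
w(v, n) = (3 + v)*(16 + n) (w(v, n) = (v + 3)*(n + 16) = (3 + v)*(16 + n))
(s + w(5, 2))² = (613/1008 + (48 + 3*2 + 16*5 + 2*5))² = (613/1008 + (48 + 6 + 80 + 10))² = (613/1008 + 144)² = (145765/1008)² = 21247435225/1016064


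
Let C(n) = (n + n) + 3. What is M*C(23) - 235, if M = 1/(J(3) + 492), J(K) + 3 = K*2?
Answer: -116276/495 ≈ -234.90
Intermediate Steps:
J(K) = -3 + 2*K (J(K) = -3 + K*2 = -3 + 2*K)
C(n) = 3 + 2*n (C(n) = 2*n + 3 = 3 + 2*n)
M = 1/495 (M = 1/((-3 + 2*3) + 492) = 1/((-3 + 6) + 492) = 1/(3 + 492) = 1/495 ≈ 0.0020202)
M*C(23) - 235 = (3 + 2*23)/495 - 235 = (3 + 46)/495 - 235 = (1/495)*49 - 235 = 49/495 - 235 = -116276/495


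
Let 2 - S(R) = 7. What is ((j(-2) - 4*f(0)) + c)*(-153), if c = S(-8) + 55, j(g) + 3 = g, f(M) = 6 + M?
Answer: -3213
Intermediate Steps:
S(R) = -5 (S(R) = 2 - 1*7 = 2 - 7 = -5)
j(g) = -3 + g
c = 50 (c = -5 + 55 = 50)
((j(-2) - 4*f(0)) + c)*(-153) = (((-3 - 2) - 4*(6 + 0)) + 50)*(-153) = ((-5 - 4*6) + 50)*(-153) = ((-5 - 24) + 50)*(-153) = (-29 + 50)*(-153) = 21*(-153) = -3213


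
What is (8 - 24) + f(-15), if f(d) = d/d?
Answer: -15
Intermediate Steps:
f(d) = 1
(8 - 24) + f(-15) = (8 - 24) + 1 = -16 + 1 = -15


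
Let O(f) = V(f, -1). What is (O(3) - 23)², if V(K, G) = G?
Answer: 576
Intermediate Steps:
O(f) = -1
(O(3) - 23)² = (-1 - 23)² = (-24)² = 576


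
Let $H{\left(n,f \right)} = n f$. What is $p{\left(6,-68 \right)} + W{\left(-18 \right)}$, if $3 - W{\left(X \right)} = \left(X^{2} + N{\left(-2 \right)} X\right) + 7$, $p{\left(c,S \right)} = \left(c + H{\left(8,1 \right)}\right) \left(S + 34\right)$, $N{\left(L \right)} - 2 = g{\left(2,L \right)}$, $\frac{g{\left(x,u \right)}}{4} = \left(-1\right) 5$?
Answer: $-1128$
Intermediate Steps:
$H{\left(n,f \right)} = f n$
$g{\left(x,u \right)} = -20$ ($g{\left(x,u \right)} = 4 \left(\left(-1\right) 5\right) = 4 \left(-5\right) = -20$)
$N{\left(L \right)} = -18$ ($N{\left(L \right)} = 2 - 20 = -18$)
$p{\left(c,S \right)} = \left(8 + c\right) \left(34 + S\right)$ ($p{\left(c,S \right)} = \left(c + 1 \cdot 8\right) \left(S + 34\right) = \left(c + 8\right) \left(34 + S\right) = \left(8 + c\right) \left(34 + S\right)$)
$W{\left(X \right)} = -4 - X^{2} + 18 X$ ($W{\left(X \right)} = 3 - \left(\left(X^{2} - 18 X\right) + 7\right) = 3 - \left(7 + X^{2} - 18 X\right) = -4 - X^{2} + 18 X$)
$p{\left(6,-68 \right)} + W{\left(-18 \right)} = \left(272 + 8 \left(-68\right) + 34 \cdot 6 - 408\right) - 652 = \left(272 - 544 + 204 - 408\right) - 652 = -476 - 652 = -1128$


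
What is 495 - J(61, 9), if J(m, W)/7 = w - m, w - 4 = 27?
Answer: 705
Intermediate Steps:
w = 31 (w = 4 + 27 = 31)
J(m, W) = 217 - 7*m (J(m, W) = 7*(31 - m) = 217 - 7*m)
495 - J(61, 9) = 495 - (217 - 7*61) = 495 - (217 - 427) = 495 - 1*(-210) = 495 + 210 = 705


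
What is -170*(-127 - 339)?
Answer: 79220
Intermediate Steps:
-170*(-127 - 339) = -170*(-466) = 79220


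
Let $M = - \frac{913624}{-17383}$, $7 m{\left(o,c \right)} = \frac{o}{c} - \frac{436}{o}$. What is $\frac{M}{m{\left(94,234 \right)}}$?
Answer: $- \frac{35168128632}{404971751} \approx -86.841$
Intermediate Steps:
$m{\left(o,c \right)} = - \frac{436}{7 o} + \frac{o}{7 c}$ ($m{\left(o,c \right)} = \frac{\frac{o}{c} - \frac{436}{o}}{7} = \frac{- \frac{436}{o} + \frac{o}{c}}{7} = - \frac{436}{7 o} + \frac{o}{7 c}$)
$M = \frac{913624}{17383}$ ($M = \left(-913624\right) \left(- \frac{1}{17383}\right) = \frac{913624}{17383} \approx 52.558$)
$\frac{M}{m{\left(94,234 \right)}} = \frac{913624}{17383 \left(- \frac{436}{7 \cdot 94} + \frac{1}{7} \cdot 94 \cdot \frac{1}{234}\right)} = \frac{913624}{17383 \left(\left(- \frac{436}{7}\right) \frac{1}{94} + \frac{1}{7} \cdot 94 \cdot \frac{1}{234}\right)} = \frac{913624}{17383 \left(- \frac{218}{329} + \frac{47}{819}\right)} = \frac{913624}{17383 \left(- \frac{23297}{38493}\right)} = \frac{913624}{17383} \left(- \frac{38493}{23297}\right) = - \frac{35168128632}{404971751}$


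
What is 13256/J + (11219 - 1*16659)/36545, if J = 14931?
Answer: 80643176/109130679 ≈ 0.73896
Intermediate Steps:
13256/J + (11219 - 1*16659)/36545 = 13256/14931 + (11219 - 1*16659)/36545 = 13256*(1/14931) + (11219 - 16659)*(1/36545) = 13256/14931 - 5440*1/36545 = 13256/14931 - 1088/7309 = 80643176/109130679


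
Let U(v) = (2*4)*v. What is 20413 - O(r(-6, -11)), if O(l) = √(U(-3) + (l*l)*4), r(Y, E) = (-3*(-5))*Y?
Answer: 20413 - 2*√8094 ≈ 20233.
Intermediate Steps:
U(v) = 8*v
r(Y, E) = 15*Y
O(l) = √(-24 + 4*l²) (O(l) = √(8*(-3) + (l*l)*4) = √(-24 + l²*4) = √(-24 + 4*l²))
20413 - O(r(-6, -11)) = 20413 - 2*√(-6 + (15*(-6))²) = 20413 - 2*√(-6 + (-90)²) = 20413 - 2*√(-6 + 8100) = 20413 - 2*√8094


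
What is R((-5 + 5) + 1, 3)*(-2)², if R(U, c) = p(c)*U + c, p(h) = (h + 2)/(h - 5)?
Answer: 2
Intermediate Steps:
p(h) = (2 + h)/(-5 + h)
R(U, c) = c + U*(2 + c)/(-5 + c) (R(U, c) = ((2 + c)/(-5 + c))*U + c = U*(2 + c)/(-5 + c) + c = c + U*(2 + c)/(-5 + c))
R((-5 + 5) + 1, 3)*(-2)² = ((((-5 + 5) + 1)*(2 + 3) + 3*(-5 + 3))/(-5 + 3))*(-2)² = (((0 + 1)*5 + 3*(-2))/(-2))*4 = -(1*5 - 6)/2*4 = -(5 - 6)/2*4 = -½*(-1)*4 = (½)*4 = 2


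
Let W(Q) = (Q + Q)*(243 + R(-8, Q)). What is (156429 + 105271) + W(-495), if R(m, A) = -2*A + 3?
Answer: -961940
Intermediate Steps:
R(m, A) = 3 - 2*A
W(Q) = 2*Q*(246 - 2*Q) (W(Q) = (Q + Q)*(243 + (3 - 2*Q)) = (2*Q)*(246 - 2*Q) = 2*Q*(246 - 2*Q))
(156429 + 105271) + W(-495) = (156429 + 105271) + 4*(-495)*(123 - 1*(-495)) = 261700 + 4*(-495)*(123 + 495) = 261700 + 4*(-495)*618 = 261700 - 1223640 = -961940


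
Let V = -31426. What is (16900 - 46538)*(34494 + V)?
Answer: -90929384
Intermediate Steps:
(16900 - 46538)*(34494 + V) = (16900 - 46538)*(34494 - 31426) = -29638*3068 = -90929384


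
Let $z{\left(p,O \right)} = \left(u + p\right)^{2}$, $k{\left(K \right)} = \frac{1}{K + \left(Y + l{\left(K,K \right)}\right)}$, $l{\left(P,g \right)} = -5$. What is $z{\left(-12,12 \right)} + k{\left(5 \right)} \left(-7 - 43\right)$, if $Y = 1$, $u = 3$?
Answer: $31$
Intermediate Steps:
$k{\left(K \right)} = \frac{1}{-4 + K}$ ($k{\left(K \right)} = \frac{1}{K + \left(1 - 5\right)} = \frac{1}{K - 4} = \frac{1}{-4 + K}$)
$z{\left(p,O \right)} = \left(3 + p\right)^{2}$
$z{\left(-12,12 \right)} + k{\left(5 \right)} \left(-7 - 43\right) = \left(3 - 12\right)^{2} + \frac{-7 - 43}{-4 + 5} = \left(-9\right)^{2} + \frac{-7 - 43}{1} = 81 + 1 \left(-50\right) = 81 - 50 = 31$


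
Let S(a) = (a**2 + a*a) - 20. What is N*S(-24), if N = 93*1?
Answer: 105276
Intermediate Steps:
S(a) = -20 + 2*a**2 (S(a) = (a**2 + a**2) - 20 = 2*a**2 - 20 = -20 + 2*a**2)
N = 93
N*S(-24) = 93*(-20 + 2*(-24)**2) = 93*(-20 + 2*576) = 93*(-20 + 1152) = 93*1132 = 105276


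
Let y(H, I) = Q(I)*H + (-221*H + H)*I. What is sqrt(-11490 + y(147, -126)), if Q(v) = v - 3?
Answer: sqrt(4044387) ≈ 2011.1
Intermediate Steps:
Q(v) = -3 + v
y(H, I) = H*(-3 + I) - 220*H*I (y(H, I) = (-3 + I)*H + (-221*H + H)*I = H*(-3 + I) + (-220*H)*I = H*(-3 + I) - 220*H*I)
sqrt(-11490 + y(147, -126)) = sqrt(-11490 - 3*147*(1 + 73*(-126))) = sqrt(-11490 - 3*147*(1 - 9198)) = sqrt(-11490 - 3*147*(-9197)) = sqrt(-11490 + 4055877) = sqrt(4044387)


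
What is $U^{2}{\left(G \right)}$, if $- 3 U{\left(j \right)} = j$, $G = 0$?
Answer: $0$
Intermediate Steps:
$U{\left(j \right)} = - \frac{j}{3}$
$U^{2}{\left(G \right)} = \left(\left(- \frac{1}{3}\right) 0\right)^{2} = 0^{2} = 0$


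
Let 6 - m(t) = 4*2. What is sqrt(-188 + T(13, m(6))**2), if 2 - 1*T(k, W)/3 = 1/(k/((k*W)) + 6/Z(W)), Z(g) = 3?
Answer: 2*I*sqrt(43) ≈ 13.115*I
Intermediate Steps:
m(t) = -2 (m(t) = 6 - 4*2 = 6 - 1*8 = 6 - 8 = -2)
T(k, W) = 6 - 3/(2 + 1/W) (T(k, W) = 6 - 3/(k/((k*W)) + 6/3) = 6 - 3/(k/((W*k)) + 6*(1/3)) = 6 - 3/(k*(1/(W*k)) + 2) = 6 - 3/(1/W + 2) = 6 - 3/(2 + 1/W))
sqrt(-188 + T(13, m(6))**2) = sqrt(-188 + (3*(2 + 3*(-2))/(1 + 2*(-2)))**2) = sqrt(-188 + (3*(2 - 6)/(1 - 4))**2) = sqrt(-188 + (3*(-4)/(-3))**2) = sqrt(-188 + (3*(-1/3)*(-4))**2) = sqrt(-188 + 4**2) = sqrt(-188 + 16) = sqrt(-172) = 2*I*sqrt(43)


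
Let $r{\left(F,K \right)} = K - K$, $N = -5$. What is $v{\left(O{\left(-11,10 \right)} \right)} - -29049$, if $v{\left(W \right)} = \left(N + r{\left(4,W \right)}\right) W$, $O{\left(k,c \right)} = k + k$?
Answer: $29159$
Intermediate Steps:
$r{\left(F,K \right)} = 0$
$O{\left(k,c \right)} = 2 k$
$v{\left(W \right)} = - 5 W$ ($v{\left(W \right)} = \left(-5 + 0\right) W = - 5 W$)
$v{\left(O{\left(-11,10 \right)} \right)} - -29049 = - 5 \cdot 2 \left(-11\right) - -29049 = \left(-5\right) \left(-22\right) + 29049 = 110 + 29049 = 29159$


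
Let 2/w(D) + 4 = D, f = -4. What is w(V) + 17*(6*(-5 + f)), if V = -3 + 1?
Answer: -2755/3 ≈ -918.33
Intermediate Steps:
V = -2
w(D) = 2/(-4 + D)
w(V) + 17*(6*(-5 + f)) = 2/(-4 - 2) + 17*(6*(-5 - 4)) = 2/(-6) + 17*(6*(-9)) = 2*(-⅙) + 17*(-54) = -⅓ - 918 = -2755/3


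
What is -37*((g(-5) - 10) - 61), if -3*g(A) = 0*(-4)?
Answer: 2627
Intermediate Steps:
g(A) = 0 (g(A) = -0*(-4) = -1/3*0 = 0)
-37*((g(-5) - 10) - 61) = -37*((0 - 10) - 61) = -37*(-10 - 61) = -37*(-71) = 2627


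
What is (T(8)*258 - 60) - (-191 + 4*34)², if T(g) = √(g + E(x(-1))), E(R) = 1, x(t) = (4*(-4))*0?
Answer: -2311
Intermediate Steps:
x(t) = 0 (x(t) = -16*0 = 0)
T(g) = √(1 + g) (T(g) = √(g + 1) = √(1 + g))
(T(8)*258 - 60) - (-191 + 4*34)² = (√(1 + 8)*258 - 60) - (-191 + 4*34)² = (√9*258 - 60) - (-191 + 136)² = (3*258 - 60) - 1*(-55)² = (774 - 60) - 1*3025 = 714 - 3025 = -2311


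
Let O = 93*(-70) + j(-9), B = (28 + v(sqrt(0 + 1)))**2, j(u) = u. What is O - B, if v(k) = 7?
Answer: -7744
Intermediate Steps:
B = 1225 (B = (28 + 7)**2 = 35**2 = 1225)
O = -6519 (O = 93*(-70) - 9 = -6510 - 9 = -6519)
O - B = -6519 - 1*1225 = -6519 - 1225 = -7744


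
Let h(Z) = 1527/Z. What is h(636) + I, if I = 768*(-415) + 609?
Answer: -67439023/212 ≈ -3.1811e+5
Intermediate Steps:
I = -318111 (I = -318720 + 609 = -318111)
h(636) + I = 1527/636 - 318111 = 1527*(1/636) - 318111 = 509/212 - 318111 = -67439023/212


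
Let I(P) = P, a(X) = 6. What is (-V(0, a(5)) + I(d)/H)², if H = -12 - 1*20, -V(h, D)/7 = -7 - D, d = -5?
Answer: 8450649/1024 ≈ 8252.6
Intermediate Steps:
V(h, D) = 49 + 7*D (V(h, D) = -7*(-7 - D) = 49 + 7*D)
H = -32 (H = -12 - 20 = -32)
(-V(0, a(5)) + I(d)/H)² = (-(49 + 7*6) - 5/(-32))² = (-(49 + 42) - 5*(-1/32))² = (-1*91 + 5/32)² = (-91 + 5/32)² = (-2907/32)² = 8450649/1024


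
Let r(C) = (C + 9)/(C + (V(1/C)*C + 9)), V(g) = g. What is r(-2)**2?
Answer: 49/64 ≈ 0.76563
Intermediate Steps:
r(C) = (9 + C)/(10 + C) (r(C) = (C + 9)/(C + (C/C + 9)) = (9 + C)/(C + (1 + 9)) = (9 + C)/(C + 10) = (9 + C)/(10 + C))
r(-2)**2 = ((9 - 2)/(10 - 2))**2 = (7/8)**2 = 49/64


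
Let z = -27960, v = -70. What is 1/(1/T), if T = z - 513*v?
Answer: 7950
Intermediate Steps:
T = 7950 (T = -27960 - 513*(-70) = -27960 + 35910 = 7950)
1/(1/T) = 1/(1/7950) = 7950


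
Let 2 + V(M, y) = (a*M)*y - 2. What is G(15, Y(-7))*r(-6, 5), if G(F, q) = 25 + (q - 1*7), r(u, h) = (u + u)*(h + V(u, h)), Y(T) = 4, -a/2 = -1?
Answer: 15576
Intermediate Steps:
a = 2 (a = -2*(-1) = 2)
V(M, y) = -4 + 2*M*y (V(M, y) = -2 + ((2*M)*y - 2) = -2 + (2*M*y - 2) = -2 + (-2 + 2*M*y) = -4 + 2*M*y)
r(u, h) = 2*u*(-4 + h + 2*h*u) (r(u, h) = (u + u)*(h + (-4 + 2*u*h)) = (2*u)*(h + (-4 + 2*h*u)) = (2*u)*(-4 + h + 2*h*u) = 2*u*(-4 + h + 2*h*u))
G(F, q) = 18 + q (G(F, q) = 25 + (q - 7) = 25 + (-7 + q) = 18 + q)
G(15, Y(-7))*r(-6, 5) = (18 + 4)*(2*(-6)*(-4 + 5 + 2*5*(-6))) = 22*(2*(-6)*(-4 + 5 - 60)) = 22*(2*(-6)*(-59)) = 22*708 = 15576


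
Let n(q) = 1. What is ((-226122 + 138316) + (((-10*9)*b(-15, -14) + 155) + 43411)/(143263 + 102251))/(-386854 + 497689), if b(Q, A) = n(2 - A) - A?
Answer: -1197642226/1511752455 ≈ -0.79222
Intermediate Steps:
b(Q, A) = 1 - A
((-226122 + 138316) + (((-10*9)*b(-15, -14) + 155) + 43411)/(143263 + 102251))/(-386854 + 497689) = ((-226122 + 138316) + (((-10*9)*(1 - 1*(-14)) + 155) + 43411)/(143263 + 102251))/(-386854 + 497689) = (-87806 + ((-90*(1 + 14) + 155) + 43411)/245514)/110835 = (-87806 + ((-90*15 + 155) + 43411)*(1/245514))*(1/110835) = (-87806 + ((-1350 + 155) + 43411)*(1/245514))*(1/110835) = (-87806 + (-1195 + 43411)*(1/245514))*(1/110835) = (-87806 + 42216*(1/245514))*(1/110835) = (-87806 + 7036/40919)*(1/110835) = -3592926678/40919*1/110835 = -1197642226/1511752455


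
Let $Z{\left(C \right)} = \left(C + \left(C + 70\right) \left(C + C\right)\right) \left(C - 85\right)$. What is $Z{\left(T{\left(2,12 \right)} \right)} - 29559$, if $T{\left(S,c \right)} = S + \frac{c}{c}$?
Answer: $-65721$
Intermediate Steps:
$T{\left(S,c \right)} = 1 + S$ ($T{\left(S,c \right)} = S + 1 = 1 + S$)
$Z{\left(C \right)} = \left(-85 + C\right) \left(C + 2 C \left(70 + C\right)\right)$ ($Z{\left(C \right)} = \left(C + \left(70 + C\right) 2 C\right) \left(-85 + C\right) = \left(C + 2 C \left(70 + C\right)\right) \left(-85 + C\right) = \left(-85 + C\right) \left(C + 2 C \left(70 + C\right)\right)$)
$Z{\left(T{\left(2,12 \right)} \right)} - 29559 = \left(1 + 2\right) \left(-11985 - 29 \left(1 + 2\right) + 2 \left(1 + 2\right)^{2}\right) - 29559 = 3 \left(-11985 - 87 + 2 \cdot 3^{2}\right) - 29559 = 3 \left(-11985 - 87 + 2 \cdot 9\right) - 29559 = 3 \left(-11985 - 87 + 18\right) - 29559 = 3 \left(-12054\right) - 29559 = -36162 - 29559 = -65721$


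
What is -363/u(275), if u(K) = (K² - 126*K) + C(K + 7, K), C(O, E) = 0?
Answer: -33/3725 ≈ -0.0088591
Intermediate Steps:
u(K) = K² - 126*K (u(K) = (K² - 126*K) + 0 = K² - 126*K)
-363/u(275) = -363*1/(275*(-126 + 275)) = -363/(275*149) = -363/40975 = -363*1/40975 = -33/3725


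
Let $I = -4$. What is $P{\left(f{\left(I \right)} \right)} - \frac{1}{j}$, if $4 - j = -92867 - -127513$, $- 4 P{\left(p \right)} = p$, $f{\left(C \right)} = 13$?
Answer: $- \frac{225171}{69284} \approx -3.25$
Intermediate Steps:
$P{\left(p \right)} = - \frac{p}{4}$
$j = -34642$ ($j = 4 - \left(-92867 - -127513\right) = 4 - \left(-92867 + 127513\right) = 4 - 34646 = -34642$)
$P{\left(f{\left(I \right)} \right)} - \frac{1}{j} = \left(- \frac{1}{4}\right) 13 - \frac{1}{-34642} = - \frac{13}{4} - - \frac{1}{34642} = - \frac{13}{4} + \frac{1}{34642} = - \frac{225171}{69284}$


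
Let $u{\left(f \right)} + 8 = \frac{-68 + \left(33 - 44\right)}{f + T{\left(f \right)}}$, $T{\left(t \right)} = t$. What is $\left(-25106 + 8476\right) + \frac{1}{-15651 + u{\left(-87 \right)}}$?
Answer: $- \frac{45309881984}{2724587} \approx -16630.0$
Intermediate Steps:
$u{\left(f \right)} = -8 - \frac{79}{2 f}$ ($u{\left(f \right)} = -8 + \frac{-68 + \left(33 - 44\right)}{f + f} = -8 + \frac{-68 - 11}{2 f} = -8 - 79 \frac{1}{2 f} = -8 - \frac{79}{2 f}$)
$\left(-25106 + 8476\right) + \frac{1}{-15651 + u{\left(-87 \right)}} = \left(-25106 + 8476\right) + \frac{1}{-15651 - \left(8 + \frac{79}{2 \left(-87\right)}\right)} = -16630 + \frac{1}{-15651 - \frac{1313}{174}} = -16630 + \frac{1}{- \frac{2724587}{174}} = -16630 - \frac{174}{2724587} = - \frac{45309881984}{2724587}$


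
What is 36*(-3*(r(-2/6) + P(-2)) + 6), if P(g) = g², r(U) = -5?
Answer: 324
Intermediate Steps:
36*(-3*(r(-2/6) + P(-2)) + 6) = 36*(-3*(-5 + (-2)²) + 6) = 36*(-3*(-5 + 4) + 6) = 36*(-3*(-1) + 6) = 36*(3 + 6) = 36*9 = 324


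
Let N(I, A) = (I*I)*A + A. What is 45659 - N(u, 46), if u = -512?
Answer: -12013011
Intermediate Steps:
N(I, A) = A + A*I² (N(I, A) = I²*A + A = A*I² + A = A + A*I²)
45659 - N(u, 46) = 45659 - 46*(1 + (-512)²) = 45659 - 46*(1 + 262144) = 45659 - 46*262145 = 45659 - 1*12058670 = 45659 - 12058670 = -12013011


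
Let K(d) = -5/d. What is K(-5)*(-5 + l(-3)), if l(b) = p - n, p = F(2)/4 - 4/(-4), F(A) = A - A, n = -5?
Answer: 1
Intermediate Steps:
F(A) = 0
p = 1 (p = 0/4 - 4/(-4) = 0*(1/4) - 4*(-1/4) = 0 + 1 = 1)
l(b) = 6 (l(b) = 1 - 1*(-5) = 1 + 5 = 6)
K(-5)*(-5 + l(-3)) = (-5/(-5))*(-5 + 6) = -5*(-1/5)*1 = 1*1 = 1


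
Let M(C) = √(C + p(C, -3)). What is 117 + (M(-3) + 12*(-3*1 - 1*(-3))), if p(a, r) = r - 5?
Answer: 117 + I*√11 ≈ 117.0 + 3.3166*I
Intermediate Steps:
p(a, r) = -5 + r
M(C) = √(-8 + C) (M(C) = √(C + (-5 - 3)) = √(C - 8) = √(-8 + C))
117 + (M(-3) + 12*(-3*1 - 1*(-3))) = 117 + (√(-8 - 3) + 12*(-3*1 - 1*(-3))) = 117 + (√(-11) + 12*(-3 + 3)) = 117 + (I*√11 + 12*0) = 117 + (I*√11 + 0) = 117 + I*√11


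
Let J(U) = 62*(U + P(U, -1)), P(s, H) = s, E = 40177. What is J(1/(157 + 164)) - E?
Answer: -12896693/321 ≈ -40177.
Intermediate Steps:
J(U) = 124*U (J(U) = 62*(U + U) = 62*(2*U) = 124*U)
J(1/(157 + 164)) - E = 124/(157 + 164) - 1*40177 = 124/321 - 40177 = -12896693/321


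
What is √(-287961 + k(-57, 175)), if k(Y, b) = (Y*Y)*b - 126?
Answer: 2*√70122 ≈ 529.61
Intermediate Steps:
k(Y, b) = -126 + b*Y² (k(Y, b) = Y²*b - 126 = b*Y² - 126 = -126 + b*Y²)
√(-287961 + k(-57, 175)) = √(-287961 + (-126 + 175*(-57)²)) = √(-287961 + (-126 + 175*3249)) = √(-287961 + (-126 + 568575)) = √(-287961 + 568449) = √280488 = 2*√70122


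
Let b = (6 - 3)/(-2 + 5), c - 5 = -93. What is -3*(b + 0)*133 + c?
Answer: -487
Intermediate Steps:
c = -88 (c = 5 - 93 = -88)
b = 1 (b = 3/3 = 3*(⅓) = 1)
-3*(b + 0)*133 + c = -3*(1 + 0)*133 - 88 = -3*1*133 - 88 = -3*133 - 88 = -399 - 88 = -487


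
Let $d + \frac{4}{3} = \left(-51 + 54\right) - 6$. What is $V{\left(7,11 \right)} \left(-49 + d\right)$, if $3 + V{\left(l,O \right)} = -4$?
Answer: $\frac{1120}{3} \approx 373.33$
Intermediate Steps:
$V{\left(l,O \right)} = -7$ ($V{\left(l,O \right)} = -3 - 4 = -7$)
$d = - \frac{13}{3}$ ($d = - \frac{4}{3} + \left(\left(-51 + 54\right) - 6\right) = - \frac{4}{3} + \left(3 - 6\right) = - \frac{4}{3} - 3 = - \frac{13}{3} \approx -4.3333$)
$V{\left(7,11 \right)} \left(-49 + d\right) = - 7 \left(-49 - \frac{13}{3}\right) = \left(-7\right) \left(- \frac{160}{3}\right) = \frac{1120}{3}$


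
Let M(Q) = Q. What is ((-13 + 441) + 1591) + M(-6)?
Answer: 2013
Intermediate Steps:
((-13 + 441) + 1591) + M(-6) = ((-13 + 441) + 1591) - 6 = (428 + 1591) - 6 = 2019 - 6 = 2013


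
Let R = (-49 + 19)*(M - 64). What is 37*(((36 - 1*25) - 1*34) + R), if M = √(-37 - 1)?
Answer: 70189 - 1110*I*√38 ≈ 70189.0 - 6842.5*I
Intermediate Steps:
M = I*√38 (M = √(-38) = I*√38 ≈ 6.1644*I)
R = 1920 - 30*I*√38 (R = (-49 + 19)*(I*√38 - 64) = -30*(-64 + I*√38) = 1920 - 30*I*√38 ≈ 1920.0 - 184.93*I)
37*(((36 - 1*25) - 1*34) + R) = 37*(((36 - 1*25) - 1*34) + (1920 - 30*I*√38)) = 37*(((36 - 25) - 34) + (1920 - 30*I*√38)) = 37*((11 - 34) + (1920 - 30*I*√38)) = 37*(-23 + (1920 - 30*I*√38)) = 37*(1897 - 30*I*√38) = 70189 - 1110*I*√38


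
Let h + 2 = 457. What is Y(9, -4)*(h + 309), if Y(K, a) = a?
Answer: -3056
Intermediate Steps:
h = 455 (h = -2 + 457 = 455)
Y(9, -4)*(h + 309) = -4*(455 + 309) = -4*764 = -3056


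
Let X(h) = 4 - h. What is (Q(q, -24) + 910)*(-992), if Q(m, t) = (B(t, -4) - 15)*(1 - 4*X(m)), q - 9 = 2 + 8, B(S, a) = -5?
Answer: 307520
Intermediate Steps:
q = 19 (q = 9 + (2 + 8) = 9 + 10 = 19)
Q(m, t) = 300 - 80*m (Q(m, t) = (-5 - 15)*(1 - 4*(4 - m)) = -20*(1 + (-16 + 4*m)) = -20*(-15 + 4*m) = 300 - 80*m)
(Q(q, -24) + 910)*(-992) = ((300 - 80*19) + 910)*(-992) = ((300 - 1520) + 910)*(-992) = (-1220 + 910)*(-992) = -310*(-992) = 307520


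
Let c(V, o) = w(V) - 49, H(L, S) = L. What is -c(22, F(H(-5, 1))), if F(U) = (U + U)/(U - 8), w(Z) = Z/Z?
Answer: 48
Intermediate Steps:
w(Z) = 1
F(U) = 2*U/(-8 + U) (F(U) = (2*U)/(-8 + U) = 2*U/(-8 + U))
c(V, o) = -48 (c(V, o) = 1 - 49 = -48)
-c(22, F(H(-5, 1))) = -1*(-48) = 48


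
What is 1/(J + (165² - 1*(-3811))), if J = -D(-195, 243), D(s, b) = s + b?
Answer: 1/30988 ≈ 3.2271e-5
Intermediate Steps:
D(s, b) = b + s
J = -48 (J = -(243 - 195) = -1*48 = -48)
1/(J + (165² - 1*(-3811))) = 1/(-48 + (165² - 1*(-3811))) = 1/(-48 + (27225 + 3811)) = 1/(-48 + 31036) = 1/30988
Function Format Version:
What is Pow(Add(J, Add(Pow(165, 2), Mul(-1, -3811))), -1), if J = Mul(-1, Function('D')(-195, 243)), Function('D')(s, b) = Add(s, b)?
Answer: Rational(1, 30988) ≈ 3.2271e-5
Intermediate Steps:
Function('D')(s, b) = Add(b, s)
J = -48 (J = Mul(-1, Add(243, -195)) = Mul(-1, 48) = -48)
Pow(Add(J, Add(Pow(165, 2), Mul(-1, -3811))), -1) = Pow(Add(-48, Add(Pow(165, 2), Mul(-1, -3811))), -1) = Pow(Add(-48, Add(27225, 3811)), -1) = Pow(Add(-48, 31036), -1) = Pow(30988, -1) = Rational(1, 30988)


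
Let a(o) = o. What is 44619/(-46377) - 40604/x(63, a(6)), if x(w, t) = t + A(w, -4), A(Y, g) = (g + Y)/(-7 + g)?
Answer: -6904773707/108213 ≈ -63807.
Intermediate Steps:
A(Y, g) = (Y + g)/(-7 + g)
x(w, t) = 4/11 + t - w/11 (x(w, t) = t + (w - 4)/(-7 - 4) = t + (-4 + w)/(-11) = t - (-4 + w)/11 = t + (4/11 - w/11) = 4/11 + t - w/11)
44619/(-46377) - 40604/x(63, a(6)) = 44619/(-46377) - 40604/(4/11 + 6 - 1/11*63) = 44619*(-1/46377) - 40604/(4/11 + 6 - 63/11) = -14873/15459 - 40604/7/11 = -14873/15459 - 40604*11/7 = -14873/15459 - 446644/7 = -6904773707/108213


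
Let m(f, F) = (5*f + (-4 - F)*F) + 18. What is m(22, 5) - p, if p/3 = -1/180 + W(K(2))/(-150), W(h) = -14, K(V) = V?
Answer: 24821/300 ≈ 82.737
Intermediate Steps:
m(f, F) = 18 + 5*f + F*(-4 - F) (m(f, F) = (5*f + F*(-4 - F)) + 18 = 18 + 5*f + F*(-4 - F))
p = 79/300 (p = 3*(-1/180 - 14/(-150)) = 3*(-1*1/180 - 14*(-1/150)) = 3*(-1/180 + 7/75) = 3*(79/900) = 79/300 ≈ 0.26333)
m(22, 5) - p = (18 - 1*5**2 - 4*5 + 5*22) - 1*79/300 = (18 - 1*25 - 20 + 110) - 79/300 = (18 - 25 - 20 + 110) - 79/300 = 83 - 79/300 = 24821/300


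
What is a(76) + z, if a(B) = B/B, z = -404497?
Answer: -404496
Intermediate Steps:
a(B) = 1
a(76) + z = 1 - 404497 = -404496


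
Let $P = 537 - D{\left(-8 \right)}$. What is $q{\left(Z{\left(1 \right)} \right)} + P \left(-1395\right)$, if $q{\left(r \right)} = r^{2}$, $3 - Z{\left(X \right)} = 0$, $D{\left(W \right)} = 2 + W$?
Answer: $-757476$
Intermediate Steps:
$Z{\left(X \right)} = 3$ ($Z{\left(X \right)} = 3 - 0 = 3 + 0 = 3$)
$P = 543$ ($P = 537 - \left(2 - 8\right) = 537 - -6 = 537 + 6 = 543$)
$q{\left(Z{\left(1 \right)} \right)} + P \left(-1395\right) = 3^{2} + 543 \left(-1395\right) = 9 - 757485 = -757476$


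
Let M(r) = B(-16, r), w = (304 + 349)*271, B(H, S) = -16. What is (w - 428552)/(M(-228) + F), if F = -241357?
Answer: 251589/241373 ≈ 1.0423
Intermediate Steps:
w = 176963 (w = 653*271 = 176963)
M(r) = -16
(w - 428552)/(M(-228) + F) = (176963 - 428552)/(-16 - 241357) = -251589/(-241373) = -251589*(-1/241373) = 251589/241373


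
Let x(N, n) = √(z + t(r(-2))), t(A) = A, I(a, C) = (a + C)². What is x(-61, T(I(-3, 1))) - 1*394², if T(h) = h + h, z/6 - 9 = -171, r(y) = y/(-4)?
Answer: -155236 + I*√3886/2 ≈ -1.5524e+5 + 31.169*I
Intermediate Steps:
I(a, C) = (C + a)²
r(y) = -y/4 (r(y) = y*(-¼) = -y/4)
z = -972 (z = 54 + 6*(-171) = 54 - 1026 = -972)
T(h) = 2*h
x(N, n) = I*√3886/2 (x(N, n) = √(-972 - ¼*(-2)) = √(-972 + ½) = √(-1943/2) = I*√3886/2)
x(-61, T(I(-3, 1))) - 1*394² = I*√3886/2 - 1*394² = I*√3886/2 - 1*155236 = I*√3886/2 - 155236 = -155236 + I*√3886/2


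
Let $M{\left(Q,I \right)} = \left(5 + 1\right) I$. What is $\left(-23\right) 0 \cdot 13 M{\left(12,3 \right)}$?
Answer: $0$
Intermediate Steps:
$M{\left(Q,I \right)} = 6 I$
$\left(-23\right) 0 \cdot 13 M{\left(12,3 \right)} = \left(-23\right) 0 \cdot 13 \cdot 6 \cdot 3 = 0 \cdot 13 \cdot 18 = 0 \cdot 18 = 0$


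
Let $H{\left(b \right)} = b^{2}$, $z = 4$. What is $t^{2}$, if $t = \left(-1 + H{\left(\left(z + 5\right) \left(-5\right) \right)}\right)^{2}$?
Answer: $16781934923776$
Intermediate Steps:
$t = 4096576$ ($t = \left(-1 + \left(\left(4 + 5\right) \left(-5\right)\right)^{2}\right)^{2} = \left(-1 + \left(9 \left(-5\right)\right)^{2}\right)^{2} = \left(-1 + \left(-45\right)^{2}\right)^{2} = \left(-1 + 2025\right)^{2} = 2024^{2} = 4096576$)
$t^{2} = 4096576^{2} = 16781934923776$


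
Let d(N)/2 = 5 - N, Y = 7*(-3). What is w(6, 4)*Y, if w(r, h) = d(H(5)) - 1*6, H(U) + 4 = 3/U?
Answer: -1134/5 ≈ -226.80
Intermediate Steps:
H(U) = -4 + 3/U
Y = -21
d(N) = 10 - 2*N (d(N) = 2*(5 - N) = 10 - 2*N)
w(r, h) = 54/5 (w(r, h) = (10 - 2*(-4 + 3/5)) - 1*6 = (10 - 2*(-4 + 3*(⅕))) - 6 = (10 - 2*(-4 + ⅗)) - 6 = (10 - 2*(-17/5)) - 6 = (10 + 34/5) - 6 = 84/5 - 6 = 54/5)
w(6, 4)*Y = (54/5)*(-21) = -1134/5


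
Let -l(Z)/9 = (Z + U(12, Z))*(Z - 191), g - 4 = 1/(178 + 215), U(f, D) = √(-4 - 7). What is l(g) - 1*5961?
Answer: 13303049/17161 + 220470*I*√11/131 ≈ 775.19 + 5581.8*I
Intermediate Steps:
U(f, D) = I*√11 (U(f, D) = √(-11) = I*√11)
g = 1573/393 (g = 4 + 1/(178 + 215) = 4 + 1/393 = 1573/393 ≈ 4.0025)
l(Z) = -9*(-191 + Z)*(Z + I*√11) (l(Z) = -9*(Z + I*√11)*(Z - 191) = -9*(Z + I*√11)*(-191 + Z) = -9*(-191 + Z)*(Z + I*√11))
l(g) - 1*5961 = (-9*(1573/393)² + 1719*(1573/393) + 1719*I*√11 - 9*I*1573/393*√11) - 1*5961 = (-9*2474329/154449 + 901329/131 + 1719*I*√11 - 4719*I*√11/131) - 5961 = (-2474329/17161 + 901329/131 + 1719*I*√11 - 4719*I*√11/131) - 5961 = (115599770/17161 + 220470*I*√11/131) - 5961 = 13303049/17161 + 220470*I*√11/131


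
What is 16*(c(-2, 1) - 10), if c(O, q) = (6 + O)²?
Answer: 96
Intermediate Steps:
16*(c(-2, 1) - 10) = 16*((6 - 2)² - 10) = 16*(4² - 10) = 16*(16 - 10) = 16*6 = 96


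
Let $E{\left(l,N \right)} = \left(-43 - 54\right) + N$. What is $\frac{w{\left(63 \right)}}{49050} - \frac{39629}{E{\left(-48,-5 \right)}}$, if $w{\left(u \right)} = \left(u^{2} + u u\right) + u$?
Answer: $\frac{54017182}{138975} \approx 388.68$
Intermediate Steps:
$E{\left(l,N \right)} = -97 + N$
$w{\left(u \right)} = u + 2 u^{2}$ ($w{\left(u \right)} = \left(u^{2} + u^{2}\right) + u = 2 u^{2} + u = u + 2 u^{2}$)
$\frac{w{\left(63 \right)}}{49050} - \frac{39629}{E{\left(-48,-5 \right)}} = \frac{63 \left(1 + 2 \cdot 63\right)}{49050} - \frac{39629}{-97 - 5} = 63 \left(1 + 126\right) \frac{1}{49050} - \frac{39629}{-102} = 63 \cdot 127 \cdot \frac{1}{49050} - - \frac{39629}{102} = 8001 \cdot \frac{1}{49050} + \frac{39629}{102} = \frac{889}{5450} + \frac{39629}{102} = \frac{54017182}{138975}$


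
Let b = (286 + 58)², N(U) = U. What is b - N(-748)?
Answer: 119084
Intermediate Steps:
b = 118336 (b = 344² = 118336)
b - N(-748) = 118336 - 1*(-748) = 118336 + 748 = 119084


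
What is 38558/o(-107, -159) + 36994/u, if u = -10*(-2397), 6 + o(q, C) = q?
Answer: -460027469/1354305 ≈ -339.68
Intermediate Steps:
o(q, C) = -6 + q
u = 23970
38558/o(-107, -159) + 36994/u = 38558/(-6 - 107) + 36994/23970 = 38558/(-113) + 36994*(1/23970) = 38558*(-1/113) + 18497/11985 = -38558/113 + 18497/11985 = -460027469/1354305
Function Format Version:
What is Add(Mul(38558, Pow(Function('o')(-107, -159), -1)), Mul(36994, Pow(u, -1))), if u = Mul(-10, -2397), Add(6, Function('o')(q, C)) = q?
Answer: Rational(-460027469, 1354305) ≈ -339.68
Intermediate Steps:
Function('o')(q, C) = Add(-6, q)
u = 23970
Add(Mul(38558, Pow(Function('o')(-107, -159), -1)), Mul(36994, Pow(u, -1))) = Add(Mul(38558, Pow(Add(-6, -107), -1)), Mul(36994, Pow(23970, -1))) = Add(Mul(38558, Pow(-113, -1)), Mul(36994, Rational(1, 23970))) = Add(Mul(38558, Rational(-1, 113)), Rational(18497, 11985)) = Add(Rational(-38558, 113), Rational(18497, 11985)) = Rational(-460027469, 1354305)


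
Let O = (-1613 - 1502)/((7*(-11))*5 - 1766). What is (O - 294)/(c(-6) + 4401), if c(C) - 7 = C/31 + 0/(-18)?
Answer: -19507649/293916942 ≈ -0.066371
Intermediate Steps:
c(C) = 7 + C/31 (c(C) = 7 + (C/31 + 0/(-18)) = 7 + (C*(1/31) + 0*(-1/18)) = 7 + (C/31 + 0) = 7 + C/31)
O = 3115/2151 (O = -3115/(-77*5 - 1766) = -3115/(-385 - 1766) = -3115/(-2151) = -3115*(-1/2151) = 3115/2151 ≈ 1.4482)
(O - 294)/(c(-6) + 4401) = (3115/2151 - 294)/((7 + (1/31)*(-6)) + 4401) = -629279/(2151*((7 - 6/31) + 4401)) = -629279/(2151*(211/31 + 4401)) = -629279/(2151*136642/31) = -629279/2151*31/136642 = -19507649/293916942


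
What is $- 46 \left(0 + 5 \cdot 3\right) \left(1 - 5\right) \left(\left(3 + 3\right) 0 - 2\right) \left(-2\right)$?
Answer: $11040$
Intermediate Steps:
$- 46 \left(0 + 5 \cdot 3\right) \left(1 - 5\right) \left(\left(3 + 3\right) 0 - 2\right) \left(-2\right) = - 46 \left(0 + 15\right) \left(-4\right) \left(6 \cdot 0 - 2\right) \left(-2\right) = - 46 \cdot 15 \left(-4\right) \left(0 - 2\right) \left(-2\right) = \left(-46\right) \left(-60\right) \left(\left(-2\right) \left(-2\right)\right) = 2760 \cdot 4 = 11040$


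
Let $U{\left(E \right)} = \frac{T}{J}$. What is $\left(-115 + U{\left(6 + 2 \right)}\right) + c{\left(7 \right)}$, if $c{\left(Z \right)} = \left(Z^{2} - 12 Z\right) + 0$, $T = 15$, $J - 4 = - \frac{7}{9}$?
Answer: $- \frac{4215}{29} \approx -145.34$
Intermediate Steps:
$J = \frac{29}{9}$ ($J = 4 - \frac{7}{9} = \frac{29}{9} \approx 3.2222$)
$c{\left(Z \right)} = Z^{2} - 12 Z$
$U{\left(E \right)} = \frac{135}{29}$ ($U{\left(E \right)} = \frac{15}{\frac{29}{9}} = 15 \cdot \frac{9}{29} = \frac{135}{29}$)
$\left(-115 + U{\left(6 + 2 \right)}\right) + c{\left(7 \right)} = \left(-115 + \frac{135}{29}\right) + 7 \left(-12 + 7\right) = - \frac{3200}{29} + 7 \left(-5\right) = - \frac{3200}{29} - 35 = - \frac{4215}{29}$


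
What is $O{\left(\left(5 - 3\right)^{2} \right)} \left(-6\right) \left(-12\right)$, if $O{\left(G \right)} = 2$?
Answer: $144$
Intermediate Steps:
$O{\left(\left(5 - 3\right)^{2} \right)} \left(-6\right) \left(-12\right) = 2 \left(-6\right) \left(-12\right) = \left(-12\right) \left(-12\right) = 144$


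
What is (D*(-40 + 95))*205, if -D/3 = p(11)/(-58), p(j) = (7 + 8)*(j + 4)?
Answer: 7610625/58 ≈ 1.3122e+5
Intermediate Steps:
p(j) = 60 + 15*j (p(j) = 15*(4 + j) = 60 + 15*j)
D = 675/58 (D = -3*(60 + 15*11)/(-58) = -3*(60 + 165)*(-1)/58 = -675*(-1)/58 = -3*(-225/58) = 675/58 ≈ 11.638)
(D*(-40 + 95))*205 = (675*(-40 + 95)/58)*205 = ((675/58)*55)*205 = (37125/58)*205 = 7610625/58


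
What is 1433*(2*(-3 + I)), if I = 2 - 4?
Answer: -14330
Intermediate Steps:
I = -2
1433*(2*(-3 + I)) = 1433*(2*(-3 - 2)) = 1433*(2*(-5)) = 1433*(-10) = -14330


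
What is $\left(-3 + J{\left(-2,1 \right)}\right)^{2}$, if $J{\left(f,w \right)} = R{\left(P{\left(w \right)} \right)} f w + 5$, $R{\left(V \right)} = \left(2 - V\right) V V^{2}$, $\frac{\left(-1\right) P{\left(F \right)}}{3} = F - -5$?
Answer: $54420491524$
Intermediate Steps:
$P{\left(F \right)} = -15 - 3 F$ ($P{\left(F \right)} = - 3 \left(F - -5\right) = - 3 \left(F + 5\right) = - 3 \left(5 + F\right) = -15 - 3 F$)
$R{\left(V \right)} = V^{3} \left(2 - V\right)$ ($R{\left(V \right)} = V \left(2 - V\right) V^{2} = V^{3} \left(2 - V\right)$)
$J{\left(f,w \right)} = 5 + f w \left(-15 - 3 w\right)^{3} \left(17 + 3 w\right)$ ($J{\left(f,w \right)} = \left(-15 - 3 w\right)^{3} \left(2 - \left(-15 - 3 w\right)\right) f w + 5 = \left(-15 - 3 w\right)^{3} \left(2 + \left(15 + 3 w\right)\right) f w + 5 = \left(-15 - 3 w\right)^{3} \left(17 + 3 w\right) f w + 5 = f \left(-15 - 3 w\right)^{3} \left(17 + 3 w\right) w + 5 = f w \left(-15 - 3 w\right)^{3} \left(17 + 3 w\right) + 5 = 5 + f w \left(-15 - 3 w\right)^{3} \left(17 + 3 w\right)$)
$\left(-3 + J{\left(-2,1 \right)}\right)^{2} = \left(-3 - \left(-5 - 54 \left(5 + 1\right)^{3} \left(17 + 3 \cdot 1\right)\right)\right)^{2} = \left(-3 - \left(-5 - 54 \cdot 6^{3} \left(17 + 3\right)\right)\right)^{2} = \left(-3 - \left(-5 - 54 \cdot 216 \cdot 20\right)\right)^{2} = \left(-3 + \left(5 + 233280\right)\right)^{2} = \left(-3 + 233285\right)^{2} = 233282^{2} = 54420491524$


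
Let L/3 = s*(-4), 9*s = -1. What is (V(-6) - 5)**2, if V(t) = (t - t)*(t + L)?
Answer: 25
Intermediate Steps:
s = -1/9 (s = (1/9)*(-1) = -1/9 ≈ -0.11111)
L = 4/3 (L = 3*(-1/9*(-4)) = 3*(4/9) = 4/3 ≈ 1.3333)
V(t) = 0 (V(t) = (t - t)*(t + 4/3) = 0*(4/3 + t) = 0)
(V(-6) - 5)**2 = (0 - 5)**2 = (-5)**2 = 25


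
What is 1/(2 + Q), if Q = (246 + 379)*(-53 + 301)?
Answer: 1/155002 ≈ 6.4515e-6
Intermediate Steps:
Q = 155000 (Q = 625*248 = 155000)
1/(2 + Q) = 1/(2 + 155000) = 1/155002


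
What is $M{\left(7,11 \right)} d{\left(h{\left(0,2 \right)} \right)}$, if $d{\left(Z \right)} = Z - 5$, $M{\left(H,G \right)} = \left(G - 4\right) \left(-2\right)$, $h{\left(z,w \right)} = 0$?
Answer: $70$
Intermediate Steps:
$M{\left(H,G \right)} = 8 - 2 G$ ($M{\left(H,G \right)} = \left(-4 + G\right) \left(-2\right) = 8 - 2 G$)
$d{\left(Z \right)} = -5 + Z$
$M{\left(7,11 \right)} d{\left(h{\left(0,2 \right)} \right)} = \left(8 - 22\right) \left(-5 + 0\right) = \left(8 - 22\right) \left(-5\right) = \left(-14\right) \left(-5\right) = 70$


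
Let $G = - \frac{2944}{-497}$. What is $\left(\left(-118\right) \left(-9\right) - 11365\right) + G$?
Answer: $- \frac{5117647}{497} \approx -10297.0$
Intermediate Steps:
$G = \frac{2944}{497}$ ($G = \left(-2944\right) \left(- \frac{1}{497}\right) = \frac{2944}{497} \approx 5.9235$)
$\left(\left(-118\right) \left(-9\right) - 11365\right) + G = \left(\left(-118\right) \left(-9\right) - 11365\right) + \frac{2944}{497} = \left(1062 - 11365\right) + \frac{2944}{497} = -10303 + \frac{2944}{497} = - \frac{5117647}{497}$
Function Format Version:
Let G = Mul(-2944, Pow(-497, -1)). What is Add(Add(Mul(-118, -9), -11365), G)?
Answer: Rational(-5117647, 497) ≈ -10297.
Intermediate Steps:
G = Rational(2944, 497) (G = Mul(-2944, Rational(-1, 497)) = Rational(2944, 497) ≈ 5.9235)
Add(Add(Mul(-118, -9), -11365), G) = Add(Add(Mul(-118, -9), -11365), Rational(2944, 497)) = Add(Add(1062, -11365), Rational(2944, 497)) = Add(-10303, Rational(2944, 497)) = Rational(-5117647, 497)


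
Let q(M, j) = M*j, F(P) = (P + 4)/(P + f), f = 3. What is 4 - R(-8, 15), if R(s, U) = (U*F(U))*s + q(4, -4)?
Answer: 440/3 ≈ 146.67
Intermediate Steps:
F(P) = (4 + P)/(3 + P) (F(P) = (P + 4)/(P + 3) = (4 + P)/(3 + P))
R(s, U) = -16 + U*s*(4 + U)/(3 + U) (R(s, U) = (U*((4 + U)/(3 + U)))*s + 4*(-4) = (U*(4 + U)/(3 + U))*s - 16 = U*s*(4 + U)/(3 + U) - 16 = -16 + U*s*(4 + U)/(3 + U))
4 - R(-8, 15) = 4 - (-48 - 16*15 + 15*(-8)*(4 + 15))/(3 + 15) = 4 - (-48 - 240 + 15*(-8)*19)/18 = 4 - (-48 - 240 - 2280)/18 = 4 - (-2568)/18 = 4 - 1*(-428/3) = 4 + 428/3 = 440/3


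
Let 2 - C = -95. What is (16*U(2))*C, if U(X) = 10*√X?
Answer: 15520*√2 ≈ 21949.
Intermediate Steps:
C = 97 (C = 2 - 1*(-95) = 2 + 95 = 97)
(16*U(2))*C = (16*(10*√2))*97 = (160*√2)*97 = 15520*√2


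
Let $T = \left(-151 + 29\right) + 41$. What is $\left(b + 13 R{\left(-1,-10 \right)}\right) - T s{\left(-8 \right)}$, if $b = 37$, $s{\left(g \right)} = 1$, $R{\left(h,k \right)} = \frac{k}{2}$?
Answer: $53$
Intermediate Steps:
$R{\left(h,k \right)} = \frac{k}{2}$ ($R{\left(h,k \right)} = k \frac{1}{2} = \frac{k}{2}$)
$T = -81$ ($T = -122 + 41 = -81$)
$\left(b + 13 R{\left(-1,-10 \right)}\right) - T s{\left(-8 \right)} = \left(37 + 13 \cdot \frac{1}{2} \left(-10\right)\right) - \left(-81\right) 1 = \left(37 + 13 \left(-5\right)\right) - -81 = \left(37 - 65\right) + 81 = -28 + 81 = 53$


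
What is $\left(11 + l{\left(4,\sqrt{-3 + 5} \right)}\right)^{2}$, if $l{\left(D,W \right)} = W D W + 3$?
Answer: $484$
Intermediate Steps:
$l{\left(D,W \right)} = 3 + D W^{2}$ ($l{\left(D,W \right)} = D W W + 3 = D W^{2} + 3 = 3 + D W^{2}$)
$\left(11 + l{\left(4,\sqrt{-3 + 5} \right)}\right)^{2} = \left(11 + \left(3 + 4 \left(\sqrt{-3 + 5}\right)^{2}\right)\right)^{2} = \left(11 + \left(3 + 4 \left(\sqrt{2}\right)^{2}\right)\right)^{2} = \left(11 + \left(3 + 4 \cdot 2\right)\right)^{2} = \left(11 + \left(3 + 8\right)\right)^{2} = \left(11 + 11\right)^{2} = 22^{2} = 484$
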